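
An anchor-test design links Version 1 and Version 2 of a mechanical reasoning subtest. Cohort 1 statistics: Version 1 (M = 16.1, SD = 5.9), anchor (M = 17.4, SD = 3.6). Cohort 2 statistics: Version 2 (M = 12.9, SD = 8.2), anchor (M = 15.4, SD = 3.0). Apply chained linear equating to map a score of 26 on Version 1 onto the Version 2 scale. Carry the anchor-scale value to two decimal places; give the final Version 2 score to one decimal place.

Version 1 → anchor (Cohort 1): v = (3.6/5.9)(26 − 16.1) + 17.4 = 23.44
anchor → Version 2 (Cohort 2): y = (8.2/3.0)(23.44 − 15.4) + 12.9 = 34.9

34.9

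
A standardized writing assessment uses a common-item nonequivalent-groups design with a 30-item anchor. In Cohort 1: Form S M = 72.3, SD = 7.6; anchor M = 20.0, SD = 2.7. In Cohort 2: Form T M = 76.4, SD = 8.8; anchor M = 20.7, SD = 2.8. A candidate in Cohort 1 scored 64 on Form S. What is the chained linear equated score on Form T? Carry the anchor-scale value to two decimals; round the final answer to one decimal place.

64.9

Form S → anchor (Cohort 1): v = (2.7/7.6)(64 − 72.3) + 20.0 = 17.05
anchor → Form T (Cohort 2): y = (8.8/2.8)(17.05 − 20.7) + 76.4 = 64.9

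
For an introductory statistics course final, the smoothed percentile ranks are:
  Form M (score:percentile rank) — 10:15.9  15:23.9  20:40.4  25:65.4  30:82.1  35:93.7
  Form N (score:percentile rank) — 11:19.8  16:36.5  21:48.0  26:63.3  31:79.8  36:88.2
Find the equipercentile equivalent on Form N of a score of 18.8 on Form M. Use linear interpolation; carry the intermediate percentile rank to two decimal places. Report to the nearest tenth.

16.0

PR of 18.8 on Form M: 23.9 + (18.8 − 15)/(20 − 15) × (40.4 − 23.9) = 36.44
On Form N, PR 36.44 falls between score 11 (PR 19.8) and 16 (PR 36.5).
Interpolate: 11 + (36.44 − 19.8)/(36.5 − 19.8) × (16 − 11) = 16.0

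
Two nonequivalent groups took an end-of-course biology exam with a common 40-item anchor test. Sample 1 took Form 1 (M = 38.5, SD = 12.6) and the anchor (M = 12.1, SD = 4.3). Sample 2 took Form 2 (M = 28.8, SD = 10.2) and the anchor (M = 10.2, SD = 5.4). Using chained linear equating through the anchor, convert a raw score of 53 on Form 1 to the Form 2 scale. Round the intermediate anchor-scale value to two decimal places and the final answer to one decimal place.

Form 1 → anchor (Sample 1): v = (4.3/12.6)(53 − 38.5) + 12.1 = 17.05
anchor → Form 2 (Sample 2): y = (10.2/5.4)(17.05 − 10.2) + 28.8 = 41.7

41.7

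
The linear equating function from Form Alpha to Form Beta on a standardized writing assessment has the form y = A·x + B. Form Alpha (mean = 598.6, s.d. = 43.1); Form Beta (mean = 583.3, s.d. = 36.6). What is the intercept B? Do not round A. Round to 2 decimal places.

A = SD_Y / SD_X = 36.6 / 43.1 = 0.849188
B = M_Y − A·M_X = 583.3 − 0.849188 × 598.6 = 74.98

74.98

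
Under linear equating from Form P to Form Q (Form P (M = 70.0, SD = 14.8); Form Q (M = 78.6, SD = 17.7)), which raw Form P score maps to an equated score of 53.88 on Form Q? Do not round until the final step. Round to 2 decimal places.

49.33

Invert y = (SD_Y/SD_X)(x − M_X) + M_Y:
x = (SD_X/SD_Y)(y − M_Y) + M_X = (14.8/17.7)(53.88 − 78.6) + 70.0
x = 0.836158 × -24.720 + 70.0 = 49.33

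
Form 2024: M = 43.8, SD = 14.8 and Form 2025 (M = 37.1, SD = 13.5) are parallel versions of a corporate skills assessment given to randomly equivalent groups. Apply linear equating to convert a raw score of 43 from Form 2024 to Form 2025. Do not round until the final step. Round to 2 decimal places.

36.37

Linear equating: y = (SD_Y/SD_X)(x − M_X) + M_Y
y = (13.5/14.8)(43 − 43.8) + 37.1
y = 0.912162 × -0.8 + 37.1 = -0.7297 + 37.1 = 36.37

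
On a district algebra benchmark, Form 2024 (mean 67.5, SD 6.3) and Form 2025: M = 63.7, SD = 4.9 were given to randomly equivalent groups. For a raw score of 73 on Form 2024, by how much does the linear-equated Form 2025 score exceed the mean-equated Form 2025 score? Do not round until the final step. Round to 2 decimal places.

Mean-equated: 73 + (63.7 − 67.5) = 69.20
Linear-equated: (4.9/6.3)(73 − 67.5) + 63.7 = 67.978
Difference = 67.978 − 69.20 = -1.22

-1.22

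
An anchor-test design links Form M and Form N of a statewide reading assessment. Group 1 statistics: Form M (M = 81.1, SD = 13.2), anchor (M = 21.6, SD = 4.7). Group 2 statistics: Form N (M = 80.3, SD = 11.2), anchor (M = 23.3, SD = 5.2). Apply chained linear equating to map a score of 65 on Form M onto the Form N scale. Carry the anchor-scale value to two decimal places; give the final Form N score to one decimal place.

64.3

Form M → anchor (Group 1): v = (4.7/13.2)(65 − 81.1) + 21.6 = 15.87
anchor → Form N (Group 2): y = (11.2/5.2)(15.87 − 23.3) + 80.3 = 64.3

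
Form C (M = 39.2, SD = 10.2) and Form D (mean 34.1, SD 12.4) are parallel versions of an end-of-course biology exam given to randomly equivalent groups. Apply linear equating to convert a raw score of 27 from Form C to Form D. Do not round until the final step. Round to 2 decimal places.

Linear equating: y = (SD_Y/SD_X)(x − M_X) + M_Y
y = (12.4/10.2)(27 − 39.2) + 34.1
y = 1.215686 × -12.2 + 34.1 = -14.8314 + 34.1 = 19.27

19.27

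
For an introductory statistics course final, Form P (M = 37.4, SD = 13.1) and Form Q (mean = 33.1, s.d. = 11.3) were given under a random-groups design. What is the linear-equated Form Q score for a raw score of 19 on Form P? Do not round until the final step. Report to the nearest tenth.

17.2

Linear equating: y = (SD_Y/SD_X)(x − M_X) + M_Y
y = (11.3/13.1)(19 − 37.4) + 33.1
y = 0.862595 × -18.4 + 33.1 = -15.8718 + 33.1 = 17.2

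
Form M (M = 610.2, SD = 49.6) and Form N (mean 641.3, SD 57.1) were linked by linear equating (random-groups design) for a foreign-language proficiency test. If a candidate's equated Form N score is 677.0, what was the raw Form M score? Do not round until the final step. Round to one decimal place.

Invert y = (SD_Y/SD_X)(x − M_X) + M_Y:
x = (SD_X/SD_Y)(y − M_Y) + M_X = (49.6/57.1)(677.0 − 641.3) + 610.2
x = 0.868651 × 35.700 + 610.2 = 641.2

641.2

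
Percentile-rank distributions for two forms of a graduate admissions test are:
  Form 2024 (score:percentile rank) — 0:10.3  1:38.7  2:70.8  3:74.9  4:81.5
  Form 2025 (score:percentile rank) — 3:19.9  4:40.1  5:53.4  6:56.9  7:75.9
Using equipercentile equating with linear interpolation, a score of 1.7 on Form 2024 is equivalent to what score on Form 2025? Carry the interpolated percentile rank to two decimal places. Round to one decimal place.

6.2

PR of 1.7 on Form 2024: 38.7 + (1.7 − 1)/(2 − 1) × (70.8 − 38.7) = 61.17
On Form 2025, PR 61.17 falls between score 6 (PR 56.9) and 7 (PR 75.9).
Interpolate: 6 + (61.17 − 56.9)/(75.9 − 56.9) × (7 − 6) = 6.2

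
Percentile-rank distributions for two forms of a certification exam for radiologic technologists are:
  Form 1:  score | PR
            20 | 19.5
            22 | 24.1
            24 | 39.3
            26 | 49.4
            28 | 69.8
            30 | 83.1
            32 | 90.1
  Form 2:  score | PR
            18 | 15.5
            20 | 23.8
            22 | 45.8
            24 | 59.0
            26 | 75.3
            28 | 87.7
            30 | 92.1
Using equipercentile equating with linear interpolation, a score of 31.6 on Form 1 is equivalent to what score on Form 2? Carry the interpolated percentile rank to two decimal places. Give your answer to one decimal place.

PR of 31.6 on Form 1: 83.1 + (31.6 − 30)/(32 − 30) × (90.1 − 83.1) = 88.70
On Form 2, PR 88.70 falls between score 28 (PR 87.7) and 30 (PR 92.1).
Interpolate: 28 + (88.70 − 87.7)/(92.1 − 87.7) × (30 − 28) = 28.5

28.5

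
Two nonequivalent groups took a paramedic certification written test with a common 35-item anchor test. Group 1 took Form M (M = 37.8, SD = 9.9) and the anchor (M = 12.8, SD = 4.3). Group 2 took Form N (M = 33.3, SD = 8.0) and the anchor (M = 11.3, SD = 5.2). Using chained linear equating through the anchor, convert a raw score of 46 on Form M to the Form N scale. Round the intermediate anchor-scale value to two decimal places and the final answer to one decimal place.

41.1

Form M → anchor (Group 1): v = (4.3/9.9)(46 − 37.8) + 12.8 = 16.36
anchor → Form N (Group 2): y = (8.0/5.2)(16.36 − 11.3) + 33.3 = 41.1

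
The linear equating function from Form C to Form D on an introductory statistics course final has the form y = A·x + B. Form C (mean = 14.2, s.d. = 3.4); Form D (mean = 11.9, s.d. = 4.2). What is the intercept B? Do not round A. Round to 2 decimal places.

A = SD_Y / SD_X = 4.2 / 3.4 = 1.235294
B = M_Y − A·M_X = 11.9 − 1.235294 × 14.2 = -5.64

-5.64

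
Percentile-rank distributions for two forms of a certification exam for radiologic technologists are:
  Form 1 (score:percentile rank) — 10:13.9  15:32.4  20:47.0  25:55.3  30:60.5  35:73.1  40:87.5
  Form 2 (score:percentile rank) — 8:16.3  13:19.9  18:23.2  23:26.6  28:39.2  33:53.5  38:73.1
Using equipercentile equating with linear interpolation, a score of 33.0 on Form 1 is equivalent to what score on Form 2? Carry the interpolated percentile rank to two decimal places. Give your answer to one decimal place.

PR of 33.0 on Form 1: 60.5 + (33.0 − 30)/(35 − 30) × (73.1 − 60.5) = 68.06
On Form 2, PR 68.06 falls between score 33 (PR 53.5) and 38 (PR 73.1).
Interpolate: 33 + (68.06 − 53.5)/(73.1 − 53.5) × (38 − 33) = 36.7

36.7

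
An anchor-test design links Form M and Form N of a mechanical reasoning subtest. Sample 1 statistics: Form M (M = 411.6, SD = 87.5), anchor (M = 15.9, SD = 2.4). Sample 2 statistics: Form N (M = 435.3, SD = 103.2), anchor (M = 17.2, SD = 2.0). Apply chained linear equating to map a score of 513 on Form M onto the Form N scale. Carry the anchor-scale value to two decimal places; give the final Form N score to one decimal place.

511.7

Form M → anchor (Sample 1): v = (2.4/87.5)(513 − 411.6) + 15.9 = 18.68
anchor → Form N (Sample 2): y = (103.2/2.0)(18.68 − 17.2) + 435.3 = 511.7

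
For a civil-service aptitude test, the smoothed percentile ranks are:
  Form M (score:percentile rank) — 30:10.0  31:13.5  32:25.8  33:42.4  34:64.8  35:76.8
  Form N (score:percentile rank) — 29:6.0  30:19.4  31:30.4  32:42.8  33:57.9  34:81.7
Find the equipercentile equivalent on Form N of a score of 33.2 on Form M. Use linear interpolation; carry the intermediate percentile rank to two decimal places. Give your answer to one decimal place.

32.3

PR of 33.2 on Form M: 42.4 + (33.2 − 33)/(34 − 33) × (64.8 − 42.4) = 46.88
On Form N, PR 46.88 falls between score 32 (PR 42.8) and 33 (PR 57.9).
Interpolate: 32 + (46.88 − 42.8)/(57.9 − 42.8) × (33 − 32) = 32.3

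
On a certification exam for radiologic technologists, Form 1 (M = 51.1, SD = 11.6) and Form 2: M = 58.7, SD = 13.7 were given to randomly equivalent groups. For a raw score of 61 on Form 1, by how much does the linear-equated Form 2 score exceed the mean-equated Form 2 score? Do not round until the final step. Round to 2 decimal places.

Mean-equated: 61 + (58.7 − 51.1) = 68.60
Linear-equated: (13.7/11.6)(61 − 51.1) + 58.7 = 70.392
Difference = 70.392 − 68.60 = 1.79

1.79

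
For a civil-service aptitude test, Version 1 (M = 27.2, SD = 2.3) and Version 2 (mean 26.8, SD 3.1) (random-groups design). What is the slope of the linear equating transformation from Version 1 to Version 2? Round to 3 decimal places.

A = SD_Y / SD_X = 3.1 / 2.3 = 1.348

1.348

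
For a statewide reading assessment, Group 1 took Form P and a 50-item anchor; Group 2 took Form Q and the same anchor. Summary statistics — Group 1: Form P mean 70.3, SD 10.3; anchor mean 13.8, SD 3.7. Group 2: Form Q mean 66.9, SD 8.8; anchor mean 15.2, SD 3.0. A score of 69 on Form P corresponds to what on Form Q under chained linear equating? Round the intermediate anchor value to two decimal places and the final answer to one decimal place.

Form P → anchor (Group 1): v = (3.7/10.3)(69 − 70.3) + 13.8 = 13.33
anchor → Form Q (Group 2): y = (8.8/3.0)(13.33 − 15.2) + 66.9 = 61.4

61.4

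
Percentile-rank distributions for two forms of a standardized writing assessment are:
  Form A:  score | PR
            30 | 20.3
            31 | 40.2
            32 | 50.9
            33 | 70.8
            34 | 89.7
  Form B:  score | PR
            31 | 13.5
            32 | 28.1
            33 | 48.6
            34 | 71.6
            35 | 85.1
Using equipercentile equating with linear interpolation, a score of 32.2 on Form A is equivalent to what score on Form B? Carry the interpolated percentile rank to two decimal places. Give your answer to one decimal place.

33.3

PR of 32.2 on Form A: 50.9 + (32.2 − 32)/(33 − 32) × (70.8 − 50.9) = 54.88
On Form B, PR 54.88 falls between score 33 (PR 48.6) and 34 (PR 71.6).
Interpolate: 33 + (54.88 − 48.6)/(71.6 − 48.6) × (34 − 33) = 33.3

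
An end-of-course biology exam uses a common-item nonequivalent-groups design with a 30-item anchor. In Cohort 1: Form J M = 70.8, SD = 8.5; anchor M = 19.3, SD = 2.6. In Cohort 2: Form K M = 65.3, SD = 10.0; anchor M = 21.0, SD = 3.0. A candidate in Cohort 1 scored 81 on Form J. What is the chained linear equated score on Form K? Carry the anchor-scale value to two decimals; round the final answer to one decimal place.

70.0

Form J → anchor (Cohort 1): v = (2.6/8.5)(81 − 70.8) + 19.3 = 22.42
anchor → Form K (Cohort 2): y = (10.0/3.0)(22.42 − 21.0) + 65.3 = 70.0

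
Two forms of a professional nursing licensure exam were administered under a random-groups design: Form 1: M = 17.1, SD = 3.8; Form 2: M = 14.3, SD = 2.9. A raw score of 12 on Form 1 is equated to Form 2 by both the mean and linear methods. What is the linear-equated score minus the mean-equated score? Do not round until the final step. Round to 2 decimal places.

Mean-equated: 12 + (14.3 − 17.1) = 9.20
Linear-equated: (2.9/3.8)(12 − 17.1) + 14.3 = 10.408
Difference = 10.408 − 9.20 = 1.21

1.21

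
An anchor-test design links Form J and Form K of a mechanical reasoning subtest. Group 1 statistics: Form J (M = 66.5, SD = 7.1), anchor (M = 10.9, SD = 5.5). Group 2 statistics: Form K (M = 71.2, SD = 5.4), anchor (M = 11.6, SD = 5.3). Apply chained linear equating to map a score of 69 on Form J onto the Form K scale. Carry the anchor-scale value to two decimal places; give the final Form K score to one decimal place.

Form J → anchor (Group 1): v = (5.5/7.1)(69 − 66.5) + 10.9 = 12.84
anchor → Form K (Group 2): y = (5.4/5.3)(12.84 − 11.6) + 71.2 = 72.5

72.5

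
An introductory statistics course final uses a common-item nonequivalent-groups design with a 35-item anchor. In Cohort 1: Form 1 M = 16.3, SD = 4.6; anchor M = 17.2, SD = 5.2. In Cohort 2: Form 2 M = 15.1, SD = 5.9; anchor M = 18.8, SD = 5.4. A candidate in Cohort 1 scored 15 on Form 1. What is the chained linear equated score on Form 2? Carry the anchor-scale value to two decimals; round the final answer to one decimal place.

11.7

Form 1 → anchor (Cohort 1): v = (5.2/4.6)(15 − 16.3) + 17.2 = 15.73
anchor → Form 2 (Cohort 2): y = (5.9/5.4)(15.73 − 18.8) + 15.1 = 11.7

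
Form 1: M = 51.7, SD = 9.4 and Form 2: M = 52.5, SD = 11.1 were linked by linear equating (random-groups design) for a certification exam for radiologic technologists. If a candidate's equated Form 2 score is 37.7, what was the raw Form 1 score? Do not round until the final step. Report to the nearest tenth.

Invert y = (SD_Y/SD_X)(x − M_X) + M_Y:
x = (SD_X/SD_Y)(y − M_Y) + M_X = (9.4/11.1)(37.7 − 52.5) + 51.7
x = 0.846847 × -14.800 + 51.7 = 39.2

39.2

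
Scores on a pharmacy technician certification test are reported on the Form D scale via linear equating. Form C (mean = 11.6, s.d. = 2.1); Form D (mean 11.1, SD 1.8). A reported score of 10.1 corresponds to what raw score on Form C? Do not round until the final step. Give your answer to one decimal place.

10.4

Invert y = (SD_Y/SD_X)(x − M_X) + M_Y:
x = (SD_X/SD_Y)(y − M_Y) + M_X = (2.1/1.8)(10.1 − 11.1) + 11.6
x = 1.166667 × -1.000 + 11.6 = 10.4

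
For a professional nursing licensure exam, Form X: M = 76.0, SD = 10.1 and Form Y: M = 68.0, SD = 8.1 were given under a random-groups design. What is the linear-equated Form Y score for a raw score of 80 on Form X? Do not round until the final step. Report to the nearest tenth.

71.2

Linear equating: y = (SD_Y/SD_X)(x − M_X) + M_Y
y = (8.1/10.1)(80 − 76.0) + 68.0
y = 0.801980 × 4.0 + 68.0 = 3.2079 + 68.0 = 71.2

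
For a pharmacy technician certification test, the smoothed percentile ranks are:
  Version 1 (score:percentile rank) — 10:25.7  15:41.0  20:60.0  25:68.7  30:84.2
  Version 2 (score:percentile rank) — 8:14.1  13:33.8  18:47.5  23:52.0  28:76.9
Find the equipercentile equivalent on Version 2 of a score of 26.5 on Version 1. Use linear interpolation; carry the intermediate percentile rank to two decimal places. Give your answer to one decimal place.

PR of 26.5 on Version 1: 68.7 + (26.5 − 25)/(30 − 25) × (84.2 − 68.7) = 73.35
On Version 2, PR 73.35 falls between score 23 (PR 52.0) and 28 (PR 76.9).
Interpolate: 23 + (73.35 − 52.0)/(76.9 − 52.0) × (28 − 23) = 27.3

27.3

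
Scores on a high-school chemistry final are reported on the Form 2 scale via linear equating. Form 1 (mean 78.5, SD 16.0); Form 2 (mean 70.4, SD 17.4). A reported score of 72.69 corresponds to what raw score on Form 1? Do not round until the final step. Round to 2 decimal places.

80.61

Invert y = (SD_Y/SD_X)(x − M_X) + M_Y:
x = (SD_X/SD_Y)(y − M_Y) + M_X = (16.0/17.4)(72.69 − 70.4) + 78.5
x = 0.919540 × 2.290 + 78.5 = 80.61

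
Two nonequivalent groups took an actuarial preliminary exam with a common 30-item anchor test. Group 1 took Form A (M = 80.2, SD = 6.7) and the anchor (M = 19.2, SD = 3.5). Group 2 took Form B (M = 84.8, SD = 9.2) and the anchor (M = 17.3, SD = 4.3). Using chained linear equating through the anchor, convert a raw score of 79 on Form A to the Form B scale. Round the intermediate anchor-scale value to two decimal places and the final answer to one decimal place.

Form A → anchor (Group 1): v = (3.5/6.7)(79 − 80.2) + 19.2 = 18.57
anchor → Form B (Group 2): y = (9.2/4.3)(18.57 − 17.3) + 84.8 = 87.5

87.5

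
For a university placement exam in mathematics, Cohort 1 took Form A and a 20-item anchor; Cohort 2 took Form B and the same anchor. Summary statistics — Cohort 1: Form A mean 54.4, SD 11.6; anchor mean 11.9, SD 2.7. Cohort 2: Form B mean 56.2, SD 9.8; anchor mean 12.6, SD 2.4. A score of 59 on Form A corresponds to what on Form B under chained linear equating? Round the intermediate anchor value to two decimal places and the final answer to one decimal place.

57.7

Form A → anchor (Cohort 1): v = (2.7/11.6)(59 − 54.4) + 11.9 = 12.97
anchor → Form B (Cohort 2): y = (9.8/2.4)(12.97 − 12.6) + 56.2 = 57.7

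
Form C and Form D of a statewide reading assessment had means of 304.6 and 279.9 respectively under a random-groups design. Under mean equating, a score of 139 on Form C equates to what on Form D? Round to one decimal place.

114.3

Mean equating: y = x + (M_Y − M_X) = 139 + (279.9 − 304.6) = 114.3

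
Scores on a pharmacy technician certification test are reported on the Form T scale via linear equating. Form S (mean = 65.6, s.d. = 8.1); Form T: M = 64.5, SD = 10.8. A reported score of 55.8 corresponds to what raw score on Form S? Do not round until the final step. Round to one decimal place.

59.1

Invert y = (SD_Y/SD_X)(x − M_X) + M_Y:
x = (SD_X/SD_Y)(y − M_Y) + M_X = (8.1/10.8)(55.8 − 64.5) + 65.6
x = 0.750000 × -8.700 + 65.6 = 59.1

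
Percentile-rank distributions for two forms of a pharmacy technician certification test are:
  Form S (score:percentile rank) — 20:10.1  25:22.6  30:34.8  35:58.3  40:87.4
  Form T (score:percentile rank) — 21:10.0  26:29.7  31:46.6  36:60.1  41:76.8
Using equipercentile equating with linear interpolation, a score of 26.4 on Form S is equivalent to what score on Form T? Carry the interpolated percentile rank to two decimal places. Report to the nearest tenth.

25.1

PR of 26.4 on Form S: 22.6 + (26.4 − 25)/(30 − 25) × (34.8 − 22.6) = 26.02
On Form T, PR 26.02 falls between score 21 (PR 10.0) and 26 (PR 29.7).
Interpolate: 21 + (26.02 − 10.0)/(29.7 − 10.0) × (26 − 21) = 25.1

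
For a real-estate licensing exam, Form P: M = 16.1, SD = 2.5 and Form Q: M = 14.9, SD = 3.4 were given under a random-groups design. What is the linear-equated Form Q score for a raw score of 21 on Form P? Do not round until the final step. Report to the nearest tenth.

21.6

Linear equating: y = (SD_Y/SD_X)(x − M_X) + M_Y
y = (3.4/2.5)(21 − 16.1) + 14.9
y = 1.360000 × 4.9 + 14.9 = 6.6640 + 14.9 = 21.6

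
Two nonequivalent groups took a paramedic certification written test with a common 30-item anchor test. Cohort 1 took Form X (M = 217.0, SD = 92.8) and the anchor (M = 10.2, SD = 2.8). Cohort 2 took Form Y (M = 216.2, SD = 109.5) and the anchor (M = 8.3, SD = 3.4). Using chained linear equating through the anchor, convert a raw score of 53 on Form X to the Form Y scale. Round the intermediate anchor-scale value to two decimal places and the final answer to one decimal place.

Form X → anchor (Cohort 1): v = (2.8/92.8)(53 − 217.0) + 10.2 = 5.25
anchor → Form Y (Cohort 2): y = (109.5/3.4)(5.25 − 8.3) + 216.2 = 118.0

118.0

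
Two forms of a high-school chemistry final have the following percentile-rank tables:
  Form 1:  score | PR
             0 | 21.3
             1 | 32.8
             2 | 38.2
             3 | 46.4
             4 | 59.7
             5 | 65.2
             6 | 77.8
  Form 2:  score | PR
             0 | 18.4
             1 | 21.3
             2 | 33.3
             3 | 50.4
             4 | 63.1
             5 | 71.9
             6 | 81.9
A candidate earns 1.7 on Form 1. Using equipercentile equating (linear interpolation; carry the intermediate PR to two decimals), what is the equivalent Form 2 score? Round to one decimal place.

2.2

PR of 1.7 on Form 1: 32.8 + (1.7 − 1)/(2 − 1) × (38.2 − 32.8) = 36.58
On Form 2, PR 36.58 falls between score 2 (PR 33.3) and 3 (PR 50.4).
Interpolate: 2 + (36.58 − 33.3)/(50.4 − 33.3) × (3 − 2) = 2.2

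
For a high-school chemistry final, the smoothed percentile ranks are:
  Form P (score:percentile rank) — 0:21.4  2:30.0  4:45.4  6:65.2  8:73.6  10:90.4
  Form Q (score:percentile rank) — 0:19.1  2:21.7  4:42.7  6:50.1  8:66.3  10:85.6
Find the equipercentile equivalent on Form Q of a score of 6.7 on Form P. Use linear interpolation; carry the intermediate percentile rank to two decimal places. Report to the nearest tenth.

8.2

PR of 6.7 on Form P: 65.2 + (6.7 − 6)/(8 − 6) × (73.6 − 65.2) = 68.14
On Form Q, PR 68.14 falls between score 8 (PR 66.3) and 10 (PR 85.6).
Interpolate: 8 + (68.14 − 66.3)/(85.6 − 66.3) × (10 − 8) = 8.2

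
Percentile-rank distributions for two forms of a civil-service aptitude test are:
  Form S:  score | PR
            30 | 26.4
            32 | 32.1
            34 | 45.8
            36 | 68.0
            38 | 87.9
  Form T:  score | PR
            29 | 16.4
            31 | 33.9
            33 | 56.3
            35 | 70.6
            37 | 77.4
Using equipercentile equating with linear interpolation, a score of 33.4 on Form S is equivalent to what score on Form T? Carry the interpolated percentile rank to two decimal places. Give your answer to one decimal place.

31.7

PR of 33.4 on Form S: 32.1 + (33.4 − 32)/(34 − 32) × (45.8 − 32.1) = 41.69
On Form T, PR 41.69 falls between score 31 (PR 33.9) and 33 (PR 56.3).
Interpolate: 31 + (41.69 − 33.9)/(56.3 − 33.9) × (33 − 31) = 31.7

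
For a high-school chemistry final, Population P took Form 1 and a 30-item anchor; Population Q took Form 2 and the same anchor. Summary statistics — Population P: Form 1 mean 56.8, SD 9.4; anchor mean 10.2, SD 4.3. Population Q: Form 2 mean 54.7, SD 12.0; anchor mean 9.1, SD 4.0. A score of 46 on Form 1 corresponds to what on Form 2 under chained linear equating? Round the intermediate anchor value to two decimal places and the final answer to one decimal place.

Form 1 → anchor (Population P): v = (4.3/9.4)(46 − 56.8) + 10.2 = 5.26
anchor → Form 2 (Population Q): y = (12.0/4.0)(5.26 − 9.1) + 54.7 = 43.2

43.2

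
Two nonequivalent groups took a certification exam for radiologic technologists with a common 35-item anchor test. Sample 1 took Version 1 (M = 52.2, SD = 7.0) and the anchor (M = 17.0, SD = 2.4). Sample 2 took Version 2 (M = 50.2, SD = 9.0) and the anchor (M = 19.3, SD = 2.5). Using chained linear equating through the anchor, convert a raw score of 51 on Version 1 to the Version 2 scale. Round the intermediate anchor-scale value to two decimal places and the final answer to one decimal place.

40.4

Version 1 → anchor (Sample 1): v = (2.4/7.0)(51 − 52.2) + 17.0 = 16.59
anchor → Version 2 (Sample 2): y = (9.0/2.5)(16.59 − 19.3) + 50.2 = 40.4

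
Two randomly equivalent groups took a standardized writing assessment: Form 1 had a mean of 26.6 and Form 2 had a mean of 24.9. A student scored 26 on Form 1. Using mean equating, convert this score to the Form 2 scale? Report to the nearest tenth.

24.3

Mean equating: y = x + (M_Y − M_X) = 26 + (24.9 − 26.6) = 24.3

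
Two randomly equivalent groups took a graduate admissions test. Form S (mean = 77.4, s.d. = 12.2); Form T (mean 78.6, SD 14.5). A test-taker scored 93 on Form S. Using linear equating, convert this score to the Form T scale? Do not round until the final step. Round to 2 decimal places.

97.14

Linear equating: y = (SD_Y/SD_X)(x − M_X) + M_Y
y = (14.5/12.2)(93 − 77.4) + 78.6
y = 1.188525 × 15.6 + 78.6 = 18.5410 + 78.6 = 97.14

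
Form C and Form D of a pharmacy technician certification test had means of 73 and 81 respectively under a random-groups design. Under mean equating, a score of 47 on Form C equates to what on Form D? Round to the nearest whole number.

55

Mean equating: y = x + (M_Y − M_X) = 47 + (81 − 73) = 55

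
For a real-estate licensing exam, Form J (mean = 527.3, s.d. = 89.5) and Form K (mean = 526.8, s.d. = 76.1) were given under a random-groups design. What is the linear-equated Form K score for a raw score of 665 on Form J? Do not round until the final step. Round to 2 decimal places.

Linear equating: y = (SD_Y/SD_X)(x − M_X) + M_Y
y = (76.1/89.5)(665 − 527.3) + 526.8
y = 0.850279 × 137.7 + 526.8 = 117.0835 + 526.8 = 643.88

643.88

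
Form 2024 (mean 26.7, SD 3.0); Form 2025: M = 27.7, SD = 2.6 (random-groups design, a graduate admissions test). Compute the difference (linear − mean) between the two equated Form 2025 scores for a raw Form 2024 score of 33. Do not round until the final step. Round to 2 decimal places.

Mean-equated: 33 + (27.7 − 26.7) = 34.00
Linear-equated: (2.6/3.0)(33 − 26.7) + 27.7 = 33.160
Difference = 33.160 − 34.00 = -0.84

-0.84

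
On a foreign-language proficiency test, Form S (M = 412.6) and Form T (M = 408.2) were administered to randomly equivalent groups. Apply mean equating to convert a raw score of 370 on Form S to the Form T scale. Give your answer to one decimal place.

Mean equating: y = x + (M_Y − M_X) = 370 + (408.2 − 412.6) = 365.6

365.6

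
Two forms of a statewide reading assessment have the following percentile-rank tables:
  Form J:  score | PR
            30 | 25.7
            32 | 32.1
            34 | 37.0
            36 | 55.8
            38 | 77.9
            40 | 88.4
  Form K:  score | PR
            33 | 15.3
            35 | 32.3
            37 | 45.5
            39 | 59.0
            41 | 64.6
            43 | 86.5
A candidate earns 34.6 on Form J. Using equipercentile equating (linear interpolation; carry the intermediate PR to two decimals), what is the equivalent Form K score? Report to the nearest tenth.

PR of 34.6 on Form J: 37.0 + (34.6 − 34)/(36 − 34) × (55.8 − 37.0) = 42.64
On Form K, PR 42.64 falls between score 35 (PR 32.3) and 37 (PR 45.5).
Interpolate: 35 + (42.64 − 32.3)/(45.5 − 32.3) × (37 − 35) = 36.6

36.6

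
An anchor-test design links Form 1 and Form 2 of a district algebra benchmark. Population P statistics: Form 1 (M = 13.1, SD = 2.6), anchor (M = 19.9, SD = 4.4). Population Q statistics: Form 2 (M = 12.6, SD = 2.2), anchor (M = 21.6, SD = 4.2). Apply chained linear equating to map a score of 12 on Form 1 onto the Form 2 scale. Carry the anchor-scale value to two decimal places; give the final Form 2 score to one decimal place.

10.7

Form 1 → anchor (Population P): v = (4.4/2.6)(12 − 13.1) + 19.9 = 18.04
anchor → Form 2 (Population Q): y = (2.2/4.2)(18.04 − 21.6) + 12.6 = 10.7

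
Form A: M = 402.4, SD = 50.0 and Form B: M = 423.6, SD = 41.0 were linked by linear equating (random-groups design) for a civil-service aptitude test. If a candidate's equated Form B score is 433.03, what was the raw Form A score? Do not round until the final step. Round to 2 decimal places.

Invert y = (SD_Y/SD_X)(x − M_X) + M_Y:
x = (SD_X/SD_Y)(y − M_Y) + M_X = (50.0/41.0)(433.03 − 423.6) + 402.4
x = 1.219512 × 9.430 + 402.4 = 413.90

413.90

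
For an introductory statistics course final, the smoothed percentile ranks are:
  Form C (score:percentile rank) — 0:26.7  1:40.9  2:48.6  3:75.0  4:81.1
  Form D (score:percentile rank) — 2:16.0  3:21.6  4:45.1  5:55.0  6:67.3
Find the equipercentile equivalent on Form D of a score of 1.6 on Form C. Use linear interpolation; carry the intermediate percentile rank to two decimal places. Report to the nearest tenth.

4.0

PR of 1.6 on Form C: 40.9 + (1.6 − 1)/(2 − 1) × (48.6 − 40.9) = 45.52
On Form D, PR 45.52 falls between score 4 (PR 45.1) and 5 (PR 55.0).
Interpolate: 4 + (45.52 − 45.1)/(55.0 − 45.1) × (5 − 4) = 4.0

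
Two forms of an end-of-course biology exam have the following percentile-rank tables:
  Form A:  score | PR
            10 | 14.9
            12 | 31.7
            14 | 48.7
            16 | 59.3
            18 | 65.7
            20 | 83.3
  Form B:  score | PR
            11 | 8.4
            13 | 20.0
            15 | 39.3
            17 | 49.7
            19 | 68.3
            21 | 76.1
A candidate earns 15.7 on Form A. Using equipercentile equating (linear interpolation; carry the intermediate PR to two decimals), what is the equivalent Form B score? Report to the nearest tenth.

PR of 15.7 on Form A: 48.7 + (15.7 − 14)/(16 − 14) × (59.3 − 48.7) = 57.71
On Form B, PR 57.71 falls between score 17 (PR 49.7) and 19 (PR 68.3).
Interpolate: 17 + (57.71 − 49.7)/(68.3 − 49.7) × (19 − 17) = 17.9

17.9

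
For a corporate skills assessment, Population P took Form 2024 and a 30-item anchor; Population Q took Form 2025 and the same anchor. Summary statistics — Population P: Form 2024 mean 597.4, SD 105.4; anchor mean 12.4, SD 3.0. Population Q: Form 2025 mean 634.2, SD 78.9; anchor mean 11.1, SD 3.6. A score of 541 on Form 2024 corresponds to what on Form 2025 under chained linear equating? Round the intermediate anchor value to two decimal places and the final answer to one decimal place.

627.4

Form 2024 → anchor (Population P): v = (3.0/105.4)(541 − 597.4) + 12.4 = 10.79
anchor → Form 2025 (Population Q): y = (78.9/3.6)(10.79 − 11.1) + 634.2 = 627.4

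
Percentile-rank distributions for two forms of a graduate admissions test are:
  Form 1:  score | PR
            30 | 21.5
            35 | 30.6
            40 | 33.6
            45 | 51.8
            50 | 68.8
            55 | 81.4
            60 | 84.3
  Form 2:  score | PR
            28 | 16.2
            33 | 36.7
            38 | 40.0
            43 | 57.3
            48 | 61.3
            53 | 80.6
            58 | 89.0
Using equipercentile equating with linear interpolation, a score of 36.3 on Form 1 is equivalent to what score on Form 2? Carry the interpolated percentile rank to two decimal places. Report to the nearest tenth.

PR of 36.3 on Form 1: 30.6 + (36.3 − 35)/(40 − 35) × (33.6 − 30.6) = 31.38
On Form 2, PR 31.38 falls between score 28 (PR 16.2) and 33 (PR 36.7).
Interpolate: 28 + (31.38 − 16.2)/(36.7 − 16.2) × (33 − 28) = 31.7

31.7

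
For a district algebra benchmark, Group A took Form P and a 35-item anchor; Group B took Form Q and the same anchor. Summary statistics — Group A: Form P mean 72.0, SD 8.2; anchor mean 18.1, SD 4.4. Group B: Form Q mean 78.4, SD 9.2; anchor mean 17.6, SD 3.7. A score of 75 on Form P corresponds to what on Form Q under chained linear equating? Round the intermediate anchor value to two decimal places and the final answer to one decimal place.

Form P → anchor (Group A): v = (4.4/8.2)(75 − 72.0) + 18.1 = 19.71
anchor → Form Q (Group B): y = (9.2/3.7)(19.71 − 17.6) + 78.4 = 83.6

83.6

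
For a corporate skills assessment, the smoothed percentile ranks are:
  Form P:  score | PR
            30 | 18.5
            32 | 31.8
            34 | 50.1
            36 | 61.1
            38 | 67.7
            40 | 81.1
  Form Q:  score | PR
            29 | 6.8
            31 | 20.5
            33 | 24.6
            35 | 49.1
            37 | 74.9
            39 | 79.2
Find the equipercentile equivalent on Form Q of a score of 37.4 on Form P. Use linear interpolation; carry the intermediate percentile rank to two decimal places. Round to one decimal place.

PR of 37.4 on Form P: 61.1 + (37.4 − 36)/(38 − 36) × (67.7 − 61.1) = 65.72
On Form Q, PR 65.72 falls between score 35 (PR 49.1) and 37 (PR 74.9).
Interpolate: 35 + (65.72 − 49.1)/(74.9 − 49.1) × (37 − 35) = 36.3

36.3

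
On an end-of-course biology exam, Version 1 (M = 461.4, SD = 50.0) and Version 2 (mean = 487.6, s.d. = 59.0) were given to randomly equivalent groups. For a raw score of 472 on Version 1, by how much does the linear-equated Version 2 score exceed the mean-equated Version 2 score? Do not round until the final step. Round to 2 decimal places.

Mean-equated: 472 + (487.6 − 461.4) = 498.20
Linear-equated: (59.0/50.0)(472 − 461.4) + 487.6 = 500.108
Difference = 500.108 − 498.20 = 1.91

1.91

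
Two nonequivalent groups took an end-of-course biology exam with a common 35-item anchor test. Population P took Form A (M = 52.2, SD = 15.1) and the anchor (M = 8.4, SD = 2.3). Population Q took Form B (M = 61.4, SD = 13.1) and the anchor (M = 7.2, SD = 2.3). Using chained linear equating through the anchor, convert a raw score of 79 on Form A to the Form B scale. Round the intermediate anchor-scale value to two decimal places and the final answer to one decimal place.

Form A → anchor (Population P): v = (2.3/15.1)(79 − 52.2) + 8.4 = 12.48
anchor → Form B (Population Q): y = (13.1/2.3)(12.48 − 7.2) + 61.4 = 91.5

91.5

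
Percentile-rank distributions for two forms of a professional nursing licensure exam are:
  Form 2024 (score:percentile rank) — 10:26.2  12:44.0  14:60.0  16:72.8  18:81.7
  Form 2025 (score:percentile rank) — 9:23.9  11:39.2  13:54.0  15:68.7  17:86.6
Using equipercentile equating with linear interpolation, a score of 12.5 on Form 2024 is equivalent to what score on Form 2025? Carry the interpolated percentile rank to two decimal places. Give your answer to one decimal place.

PR of 12.5 on Form 2024: 44.0 + (12.5 − 12)/(14 − 12) × (60.0 − 44.0) = 48.00
On Form 2025, PR 48.00 falls between score 11 (PR 39.2) and 13 (PR 54.0).
Interpolate: 11 + (48.00 − 39.2)/(54.0 − 39.2) × (13 − 11) = 12.2

12.2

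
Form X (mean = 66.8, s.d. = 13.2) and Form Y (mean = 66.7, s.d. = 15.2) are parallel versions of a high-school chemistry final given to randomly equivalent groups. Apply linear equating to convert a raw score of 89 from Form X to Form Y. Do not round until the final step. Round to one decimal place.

Linear equating: y = (SD_Y/SD_X)(x − M_X) + M_Y
y = (15.2/13.2)(89 − 66.8) + 66.7
y = 1.151515 × 22.2 + 66.7 = 25.5636 + 66.7 = 92.3

92.3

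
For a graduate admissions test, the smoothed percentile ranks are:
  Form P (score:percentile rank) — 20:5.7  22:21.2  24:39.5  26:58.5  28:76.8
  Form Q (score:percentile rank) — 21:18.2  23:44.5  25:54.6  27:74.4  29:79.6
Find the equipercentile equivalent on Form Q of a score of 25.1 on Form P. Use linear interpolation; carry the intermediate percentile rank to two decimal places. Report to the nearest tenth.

24.1

PR of 25.1 on Form P: 39.5 + (25.1 − 24)/(26 − 24) × (58.5 − 39.5) = 49.95
On Form Q, PR 49.95 falls between score 23 (PR 44.5) and 25 (PR 54.6).
Interpolate: 23 + (49.95 − 44.5)/(54.6 − 44.5) × (25 − 23) = 24.1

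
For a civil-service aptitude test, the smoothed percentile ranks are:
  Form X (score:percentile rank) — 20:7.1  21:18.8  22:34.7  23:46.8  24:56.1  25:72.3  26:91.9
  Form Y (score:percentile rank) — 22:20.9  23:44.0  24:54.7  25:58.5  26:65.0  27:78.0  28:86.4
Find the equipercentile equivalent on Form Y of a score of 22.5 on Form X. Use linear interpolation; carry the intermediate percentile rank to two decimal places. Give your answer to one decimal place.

PR of 22.5 on Form X: 34.7 + (22.5 − 22)/(23 − 22) × (46.8 − 34.7) = 40.75
On Form Y, PR 40.75 falls between score 22 (PR 20.9) and 23 (PR 44.0).
Interpolate: 22 + (40.75 − 20.9)/(44.0 − 20.9) × (23 − 22) = 22.9

22.9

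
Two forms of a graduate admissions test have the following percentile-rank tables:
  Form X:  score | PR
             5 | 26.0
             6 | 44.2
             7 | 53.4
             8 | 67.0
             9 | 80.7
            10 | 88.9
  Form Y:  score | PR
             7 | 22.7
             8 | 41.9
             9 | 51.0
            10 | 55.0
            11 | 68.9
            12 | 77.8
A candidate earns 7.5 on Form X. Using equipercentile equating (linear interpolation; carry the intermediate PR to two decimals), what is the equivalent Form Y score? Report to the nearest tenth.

10.4

PR of 7.5 on Form X: 53.4 + (7.5 − 7)/(8 − 7) × (67.0 − 53.4) = 60.20
On Form Y, PR 60.20 falls between score 10 (PR 55.0) and 11 (PR 68.9).
Interpolate: 10 + (60.20 − 55.0)/(68.9 − 55.0) × (11 − 10) = 10.4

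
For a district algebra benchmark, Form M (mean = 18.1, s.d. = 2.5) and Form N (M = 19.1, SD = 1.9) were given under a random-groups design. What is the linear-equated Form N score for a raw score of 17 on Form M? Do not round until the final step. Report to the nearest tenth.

Linear equating: y = (SD_Y/SD_X)(x − M_X) + M_Y
y = (1.9/2.5)(17 − 18.1) + 19.1
y = 0.760000 × -1.1 + 19.1 = -0.8360 + 19.1 = 18.3

18.3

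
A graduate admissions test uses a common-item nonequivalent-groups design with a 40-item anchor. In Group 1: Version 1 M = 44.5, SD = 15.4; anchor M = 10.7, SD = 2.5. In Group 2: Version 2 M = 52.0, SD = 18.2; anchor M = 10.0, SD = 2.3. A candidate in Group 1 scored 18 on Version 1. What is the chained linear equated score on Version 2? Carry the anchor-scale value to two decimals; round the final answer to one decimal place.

23.5

Version 1 → anchor (Group 1): v = (2.5/15.4)(18 − 44.5) + 10.7 = 6.40
anchor → Version 2 (Group 2): y = (18.2/2.3)(6.40 − 10.0) + 52.0 = 23.5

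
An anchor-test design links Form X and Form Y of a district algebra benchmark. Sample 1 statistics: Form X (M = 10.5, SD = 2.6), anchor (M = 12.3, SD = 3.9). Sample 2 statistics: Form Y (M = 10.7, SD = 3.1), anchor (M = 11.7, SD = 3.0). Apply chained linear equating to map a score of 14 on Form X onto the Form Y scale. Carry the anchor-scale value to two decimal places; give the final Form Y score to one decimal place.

Form X → anchor (Sample 1): v = (3.9/2.6)(14 − 10.5) + 12.3 = 17.55
anchor → Form Y (Sample 2): y = (3.1/3.0)(17.55 − 11.7) + 10.7 = 16.7

16.7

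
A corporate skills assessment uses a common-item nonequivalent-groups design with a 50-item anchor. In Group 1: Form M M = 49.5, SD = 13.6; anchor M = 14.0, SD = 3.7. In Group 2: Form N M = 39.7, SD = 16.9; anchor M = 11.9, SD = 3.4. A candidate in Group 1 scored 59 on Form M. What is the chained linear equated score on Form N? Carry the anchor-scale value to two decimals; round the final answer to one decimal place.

63.0

Form M → anchor (Group 1): v = (3.7/13.6)(59 − 49.5) + 14.0 = 16.58
anchor → Form N (Group 2): y = (16.9/3.4)(16.58 − 11.9) + 39.7 = 63.0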